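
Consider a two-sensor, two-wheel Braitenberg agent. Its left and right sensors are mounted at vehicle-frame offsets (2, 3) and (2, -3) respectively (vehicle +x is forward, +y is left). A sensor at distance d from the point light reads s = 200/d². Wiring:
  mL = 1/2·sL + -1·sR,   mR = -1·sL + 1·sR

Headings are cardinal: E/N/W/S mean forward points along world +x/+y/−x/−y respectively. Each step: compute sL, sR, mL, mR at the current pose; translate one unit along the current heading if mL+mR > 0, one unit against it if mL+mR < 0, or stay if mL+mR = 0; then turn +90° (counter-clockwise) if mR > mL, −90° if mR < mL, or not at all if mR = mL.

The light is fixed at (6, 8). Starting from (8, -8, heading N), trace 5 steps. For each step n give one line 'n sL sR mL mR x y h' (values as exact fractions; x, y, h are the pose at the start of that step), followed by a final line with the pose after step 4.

0 200/197 200/221 -17300/43537 -4800/43537 8 -8 N
1 1/2 50/49 -151/196 51/98 8 -9 W
2 200/397 200/361 -43300/143317 7200/143317 9 -9 S
3 100/97 100/193 -50/18721 -9600/18721 9 -8 E
4 200/349 8/13 -1492/4537 192/4537 8 -8 S
final 8 -7 E

n=0: pose=(8,-8,N); sL=200/197, sR=200/221; mL=-17300/43537, mR=-4800/43537; mL+mR=-100/197 → advance -1; mR−mL=12500/43537 → turn +1·90°
n=1: pose=(8,-9,W); sL=1/2, sR=50/49; mL=-151/196, mR=51/98; mL+mR=-1/4 → advance -1; mR−mL=253/196 → turn +1·90°
n=2: pose=(9,-9,S); sL=200/397, sR=200/361; mL=-43300/143317, mR=7200/143317; mL+mR=-100/397 → advance -1; mR−mL=50500/143317 → turn +1·90°
n=3: pose=(9,-8,E); sL=100/97, sR=100/193; mL=-50/18721, mR=-9600/18721; mL+mR=-50/97 → advance -1; mR−mL=-9550/18721 → turn -1·90°
n=4: pose=(8,-8,S); sL=200/349, sR=8/13; mL=-1492/4537, mR=192/4537; mL+mR=-100/349 → advance -1; mR−mL=1684/4537 → turn +1·90°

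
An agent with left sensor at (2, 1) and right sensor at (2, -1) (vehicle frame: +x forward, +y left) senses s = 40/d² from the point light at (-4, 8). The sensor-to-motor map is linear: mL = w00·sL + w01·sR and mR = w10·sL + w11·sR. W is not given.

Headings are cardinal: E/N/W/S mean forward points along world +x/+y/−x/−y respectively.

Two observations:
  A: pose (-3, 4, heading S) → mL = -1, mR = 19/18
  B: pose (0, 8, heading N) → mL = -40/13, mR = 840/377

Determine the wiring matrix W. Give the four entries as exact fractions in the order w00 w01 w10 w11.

obs A: pose=(-3,4,S) → sL=1, sR=10/9, mL=-1, mR=19/18
obs B: pose=(0,8,N) → sL=40/13, sR=40/29, mL=-40/13, mR=840/377
sensor matrix S = [[1, 10/9], [40/13, 40/29]]; det S = -6920/3393
solve [mL_A; mL_B] = S·[w00; w01] and [mR_A; mR_B] = S·[w10; w11]:
  w00 = -1, w01 = 0, w10 = 1/2, w11 = 1/2

-1 0 1/2 1/2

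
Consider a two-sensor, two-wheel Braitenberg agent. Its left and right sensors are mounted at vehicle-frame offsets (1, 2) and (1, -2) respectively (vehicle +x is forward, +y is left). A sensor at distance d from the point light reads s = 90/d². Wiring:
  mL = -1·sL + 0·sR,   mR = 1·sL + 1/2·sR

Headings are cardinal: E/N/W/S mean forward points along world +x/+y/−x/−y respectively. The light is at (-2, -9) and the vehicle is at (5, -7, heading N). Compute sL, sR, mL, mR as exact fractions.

left sensor world pos  = (3, -6); dL² = 34
right sensor world pos = (7, -6); dR² = 90
sL = 90/34 = 45/17
sR = 90/90 = 1
mL = -1·sL + 0·sR = -45/17
mR = 1·sL + 1/2·sR = 107/34

45/17 1 -45/17 107/34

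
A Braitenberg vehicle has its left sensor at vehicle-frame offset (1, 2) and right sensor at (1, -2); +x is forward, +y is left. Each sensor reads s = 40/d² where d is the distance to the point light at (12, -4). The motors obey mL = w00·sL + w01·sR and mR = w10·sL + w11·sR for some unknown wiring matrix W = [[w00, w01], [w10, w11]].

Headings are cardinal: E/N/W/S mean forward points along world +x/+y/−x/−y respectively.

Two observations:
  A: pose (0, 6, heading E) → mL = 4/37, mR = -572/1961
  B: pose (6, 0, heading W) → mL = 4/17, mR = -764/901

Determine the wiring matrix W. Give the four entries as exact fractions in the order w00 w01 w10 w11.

0 1/2 -1/2 -1

obs A: pose=(0,6,E) → sL=8/53, sR=8/37, mL=4/37, mR=-572/1961
obs B: pose=(6,0,W) → sL=40/53, sR=8/17, mL=4/17, mR=-764/901
sensor matrix S = [[8/53, 8/37], [40/53, 8/17]]; det S = -3072/33337
solve [mL_A; mL_B] = S·[w00; w01] and [mR_A; mR_B] = S·[w10; w11]:
  w00 = 0, w01 = 1/2, w10 = -1/2, w11 = -1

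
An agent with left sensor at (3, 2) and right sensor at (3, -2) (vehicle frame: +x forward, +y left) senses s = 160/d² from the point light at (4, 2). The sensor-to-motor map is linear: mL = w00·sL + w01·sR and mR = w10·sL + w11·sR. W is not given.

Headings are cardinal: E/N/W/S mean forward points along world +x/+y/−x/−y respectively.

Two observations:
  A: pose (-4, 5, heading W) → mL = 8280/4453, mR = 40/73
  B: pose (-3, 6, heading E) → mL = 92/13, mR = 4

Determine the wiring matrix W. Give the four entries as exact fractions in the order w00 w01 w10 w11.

1 1/2 0 1/2

obs A: pose=(-4,5,W) → sL=80/61, sR=80/73, mL=8280/4453, mR=40/73
obs B: pose=(-3,6,E) → sL=40/13, sR=8, mL=92/13, mR=4
sensor matrix S = [[80/61, 80/73], [40/13, 8]]; det S = 412160/57889
solve [mL_A; mL_B] = S·[w00; w01] and [mR_A; mR_B] = S·[w10; w11]:
  w00 = 1, w01 = 1/2, w10 = 0, w11 = 1/2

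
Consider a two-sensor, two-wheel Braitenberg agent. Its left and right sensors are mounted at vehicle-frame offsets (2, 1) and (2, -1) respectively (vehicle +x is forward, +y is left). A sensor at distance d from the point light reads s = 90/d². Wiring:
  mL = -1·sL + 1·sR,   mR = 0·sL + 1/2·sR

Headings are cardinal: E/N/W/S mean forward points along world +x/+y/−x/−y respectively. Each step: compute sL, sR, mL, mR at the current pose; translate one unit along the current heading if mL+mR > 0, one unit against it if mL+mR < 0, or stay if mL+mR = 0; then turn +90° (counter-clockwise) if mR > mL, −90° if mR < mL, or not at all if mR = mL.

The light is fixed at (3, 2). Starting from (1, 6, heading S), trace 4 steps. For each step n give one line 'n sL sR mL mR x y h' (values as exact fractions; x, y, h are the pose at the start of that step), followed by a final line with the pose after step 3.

0 18 90/13 -144/13 45/13 1 6 S
1 5/2 45/8 25/8 45/16 1 7 E
2 10 90/13 -40/13 45/13 2 7 S
3 45/13 9 72/13 9/2 2 6 E
final 3 6 S

n=0: pose=(1,6,S); sL=18, sR=90/13; mL=-144/13, mR=45/13; mL+mR=-99/13 → advance -1; mR−mL=189/13 → turn +1·90°
n=1: pose=(1,7,E); sL=5/2, sR=45/8; mL=25/8, mR=45/16; mL+mR=95/16 → advance +1; mR−mL=-5/16 → turn -1·90°
n=2: pose=(2,7,S); sL=10, sR=90/13; mL=-40/13, mR=45/13; mL+mR=5/13 → advance +1; mR−mL=85/13 → turn +1·90°
n=3: pose=(2,6,E); sL=45/13, sR=9; mL=72/13, mR=9/2; mL+mR=261/26 → advance +1; mR−mL=-27/26 → turn -1·90°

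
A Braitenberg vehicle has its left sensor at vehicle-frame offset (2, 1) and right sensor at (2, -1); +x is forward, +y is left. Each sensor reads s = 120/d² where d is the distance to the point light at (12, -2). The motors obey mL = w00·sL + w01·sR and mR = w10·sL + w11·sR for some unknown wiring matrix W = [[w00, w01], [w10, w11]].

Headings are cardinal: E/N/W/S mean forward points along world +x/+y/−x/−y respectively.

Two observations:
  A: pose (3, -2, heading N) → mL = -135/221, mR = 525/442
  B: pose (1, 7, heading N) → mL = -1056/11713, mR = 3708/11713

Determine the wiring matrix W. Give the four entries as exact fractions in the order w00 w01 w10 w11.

obs A: pose=(3,-2,N) → sL=15/13, sR=30/17, mL=-135/221, mR=525/442
obs B: pose=(1,7,N) → sL=24/53, sR=120/221, mL=-1056/11713, mR=3708/11713
sensor matrix S = [[15/13, 30/17], [24/53, 120/221]]; det S = -26280/152269
solve [mL_A; mL_B] = S·[w00; w01] and [mR_A; mR_B] = S·[w10; w11]:
  w00 = 1, w01 = -1, w10 = -1/2, w11 = 1

1 -1 -1/2 1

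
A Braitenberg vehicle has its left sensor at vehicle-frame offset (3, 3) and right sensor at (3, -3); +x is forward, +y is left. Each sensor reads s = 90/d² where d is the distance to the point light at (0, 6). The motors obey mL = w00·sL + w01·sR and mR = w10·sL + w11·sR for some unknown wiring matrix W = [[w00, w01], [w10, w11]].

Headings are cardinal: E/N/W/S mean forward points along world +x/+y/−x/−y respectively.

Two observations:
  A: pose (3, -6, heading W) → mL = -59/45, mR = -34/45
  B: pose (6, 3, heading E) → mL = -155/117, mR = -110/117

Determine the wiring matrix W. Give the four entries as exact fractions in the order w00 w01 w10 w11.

obs A: pose=(3,-6,W) → sL=2/5, sR=10/9, mL=-59/45, mR=-34/45
obs B: pose=(6,3,E) → sL=10/9, sR=10/13, mL=-155/117, mR=-110/117
sensor matrix S = [[2/5, 10/9], [10/9, 10/13]]; det S = -976/1053
solve [mL_A; mL_B] = S·[w00; w01] and [mR_A; mR_B] = S·[w10; w11]:
  w00 = -1/2, w01 = -1, w10 = -1/2, w11 = -1/2

-1/2 -1 -1/2 -1/2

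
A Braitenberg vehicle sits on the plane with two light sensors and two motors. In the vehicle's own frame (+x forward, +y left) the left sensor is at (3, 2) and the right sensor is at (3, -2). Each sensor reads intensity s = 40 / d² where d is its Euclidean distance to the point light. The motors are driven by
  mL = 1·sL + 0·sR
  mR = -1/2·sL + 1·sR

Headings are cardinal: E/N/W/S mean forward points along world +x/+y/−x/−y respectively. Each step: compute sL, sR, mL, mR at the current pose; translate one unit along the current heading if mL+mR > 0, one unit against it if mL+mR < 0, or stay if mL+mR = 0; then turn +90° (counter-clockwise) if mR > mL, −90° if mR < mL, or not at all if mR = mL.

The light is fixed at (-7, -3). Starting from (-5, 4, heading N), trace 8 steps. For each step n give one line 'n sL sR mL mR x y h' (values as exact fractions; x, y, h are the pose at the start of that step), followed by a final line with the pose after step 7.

0 2/5 10/29 2/5 21/145 -5 4 N
1 8/25 40/61 8/25 756/1525 -5 5 E
2 20/61 20/73 20/61 490/4453 -4 5 N
3 40/157 8/17 40/157 916/2669 -4 6 E
4 10/37 2/9 10/37 29/333 -3 6 N
5 40/193 40/113 40/193 5460/21809 -3 7 E
6 20/89 20/109 20/89 690/9701 -2 7 N
7 40/233 8/29 40/233 1284/6757 -2 8 E
final -1 8 N

n=0: pose=(-5,4,N); sL=2/5, sR=10/29; mL=2/5, mR=21/145; mL+mR=79/145 → advance +1; mR−mL=-37/145 → turn -1·90°
n=1: pose=(-5,5,E); sL=8/25, sR=40/61; mL=8/25, mR=756/1525; mL+mR=1244/1525 → advance +1; mR−mL=268/1525 → turn +1·90°
n=2: pose=(-4,5,N); sL=20/61, sR=20/73; mL=20/61, mR=490/4453; mL+mR=1950/4453 → advance +1; mR−mL=-970/4453 → turn -1·90°
n=3: pose=(-4,6,E); sL=40/157, sR=8/17; mL=40/157, mR=916/2669; mL+mR=1596/2669 → advance +1; mR−mL=236/2669 → turn +1·90°
n=4: pose=(-3,6,N); sL=10/37, sR=2/9; mL=10/37, mR=29/333; mL+mR=119/333 → advance +1; mR−mL=-61/333 → turn -1·90°
n=5: pose=(-3,7,E); sL=40/193, sR=40/113; mL=40/193, mR=5460/21809; mL+mR=9980/21809 → advance +1; mR−mL=940/21809 → turn +1·90°
n=6: pose=(-2,7,N); sL=20/89, sR=20/109; mL=20/89, mR=690/9701; mL+mR=2870/9701 → advance +1; mR−mL=-1490/9701 → turn -1·90°
n=7: pose=(-2,8,E); sL=40/233, sR=8/29; mL=40/233, mR=1284/6757; mL+mR=2444/6757 → advance +1; mR−mL=124/6757 → turn +1·90°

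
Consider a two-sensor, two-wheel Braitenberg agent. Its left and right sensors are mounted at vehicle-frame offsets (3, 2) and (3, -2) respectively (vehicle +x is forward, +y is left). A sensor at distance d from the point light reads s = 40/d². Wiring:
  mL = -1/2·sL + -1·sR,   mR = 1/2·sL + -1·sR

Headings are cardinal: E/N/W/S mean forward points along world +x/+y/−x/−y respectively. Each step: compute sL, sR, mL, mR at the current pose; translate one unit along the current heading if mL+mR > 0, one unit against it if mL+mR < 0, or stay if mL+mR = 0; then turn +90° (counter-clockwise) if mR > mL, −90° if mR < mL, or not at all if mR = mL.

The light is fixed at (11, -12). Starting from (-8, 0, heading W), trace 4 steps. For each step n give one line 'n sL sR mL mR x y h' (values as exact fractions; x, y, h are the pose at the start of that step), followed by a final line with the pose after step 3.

n=0: pose=(-8,0,W); sL=5/73, sR=1/17; mL=-231/2482, mR=-61/2482; mL+mR=-2/17 → advance -1; mR−mL=5/73 → turn +1·90°
n=1: pose=(-7,0,S); sL=40/337, sR=40/481; mL=-23100/162097, mR=-3860/162097; mL+mR=-80/481 → advance -1; mR−mL=40/337 → turn +1·90°
n=2: pose=(-7,1,E); sL=4/45, sR=20/173; mL=-1246/7785, mR=-554/7785; mL+mR=-40/173 → advance -1; mR−mL=4/45 → turn +1·90°
n=3: pose=(-8,1,N); sL=40/697, sR=8/109; mL=-7756/75973, mR=-3396/75973; mL+mR=-16/109 → advance -1; mR−mL=40/697 → turn +1·90°

0 5/73 1/17 -231/2482 -61/2482 -8 0 W
1 40/337 40/481 -23100/162097 -3860/162097 -7 0 S
2 4/45 20/173 -1246/7785 -554/7785 -7 1 E
3 40/697 8/109 -7756/75973 -3396/75973 -8 1 N
final -8 0 W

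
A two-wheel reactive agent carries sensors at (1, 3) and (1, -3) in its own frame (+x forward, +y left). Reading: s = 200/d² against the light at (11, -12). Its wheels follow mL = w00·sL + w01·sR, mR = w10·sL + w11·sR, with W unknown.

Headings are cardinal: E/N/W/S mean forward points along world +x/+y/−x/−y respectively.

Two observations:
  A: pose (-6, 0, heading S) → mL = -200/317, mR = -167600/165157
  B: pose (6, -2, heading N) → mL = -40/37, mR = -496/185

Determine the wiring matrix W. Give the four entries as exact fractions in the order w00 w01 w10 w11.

-1 0 -1 -1

obs A: pose=(-6,0,S) → sL=200/317, sR=200/521, mL=-200/317, mR=-167600/165157
obs B: pose=(6,-2,N) → sL=40/37, sR=8/5, mL=-40/37, mR=-496/185
sensor matrix S = [[200/317, 200/521], [40/37, 8/5]]; det S = 3632640/6110809
solve [mL_A; mL_B] = S·[w00; w01] and [mR_A; mR_B] = S·[w10; w11]:
  w00 = -1, w01 = 0, w10 = -1, w11 = -1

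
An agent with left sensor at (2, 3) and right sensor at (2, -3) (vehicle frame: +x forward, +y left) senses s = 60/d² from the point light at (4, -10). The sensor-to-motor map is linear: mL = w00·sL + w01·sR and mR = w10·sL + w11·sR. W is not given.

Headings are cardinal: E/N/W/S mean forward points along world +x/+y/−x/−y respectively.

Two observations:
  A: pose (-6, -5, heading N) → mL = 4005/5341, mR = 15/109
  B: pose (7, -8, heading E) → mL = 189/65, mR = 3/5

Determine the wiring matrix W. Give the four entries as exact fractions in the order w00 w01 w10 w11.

1/2 1 1/2 0

obs A: pose=(-6,-5,N) → sL=30/109, sR=30/49, mL=4005/5341, mR=15/109
obs B: pose=(7,-8,E) → sL=6/5, sR=30/13, mL=189/65, mR=3/5
sensor matrix S = [[30/109, 30/49], [6/5, 30/13]]; det S = -6912/69433
solve [mL_A; mL_B] = S·[w00; w01] and [mR_A; mR_B] = S·[w10; w11]:
  w00 = 1/2, w01 = 1, w10 = 1/2, w11 = 0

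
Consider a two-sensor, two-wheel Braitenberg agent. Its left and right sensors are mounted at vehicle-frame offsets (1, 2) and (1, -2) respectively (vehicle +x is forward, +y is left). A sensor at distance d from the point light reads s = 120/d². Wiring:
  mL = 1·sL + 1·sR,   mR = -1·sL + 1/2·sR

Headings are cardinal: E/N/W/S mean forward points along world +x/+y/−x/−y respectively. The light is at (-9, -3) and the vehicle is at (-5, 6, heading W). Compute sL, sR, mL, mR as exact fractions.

60/29 12/13 1128/377 -606/377

left sensor world pos  = (-6, 4); dL² = 58
right sensor world pos = (-6, 8); dR² = 130
sL = 120/58 = 60/29
sR = 120/130 = 12/13
mL = 1·sL + 1·sR = 1128/377
mR = -1·sL + 1/2·sR = -606/377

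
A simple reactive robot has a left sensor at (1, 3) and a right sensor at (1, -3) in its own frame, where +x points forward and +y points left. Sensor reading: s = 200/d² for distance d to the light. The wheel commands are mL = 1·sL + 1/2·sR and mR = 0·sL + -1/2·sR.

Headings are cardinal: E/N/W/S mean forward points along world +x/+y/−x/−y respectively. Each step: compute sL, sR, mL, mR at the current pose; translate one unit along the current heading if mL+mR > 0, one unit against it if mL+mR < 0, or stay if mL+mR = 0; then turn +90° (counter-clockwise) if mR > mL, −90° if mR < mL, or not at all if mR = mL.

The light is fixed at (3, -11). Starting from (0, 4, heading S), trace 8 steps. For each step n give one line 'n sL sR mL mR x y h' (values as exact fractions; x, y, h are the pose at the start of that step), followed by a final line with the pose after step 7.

0 50/49 25/29 4125/2842 -25/58 0 4 S
1 200/137 40/61 14940/8357 -20/61 0 3 W
2 100/137 100/113 18150/15481 -50/113 -1 3 N
3 200/333 200/153 7100/5661 -100/153 -1 4 E
4 50/49 25/29 4125/2842 -25/58 0 4 S
5 200/137 40/61 14940/8357 -20/61 0 3 W
6 100/137 100/113 18150/15481 -50/113 -1 3 N
7 200/333 200/153 7100/5661 -100/153 -1 4 E
final 0 4 S

n=0: pose=(0,4,S); sL=50/49, sR=25/29; mL=4125/2842, mR=-25/58; mL+mR=50/49 → advance +1; mR−mL=-2675/1421 → turn -1·90°
n=1: pose=(0,3,W); sL=200/137, sR=40/61; mL=14940/8357, mR=-20/61; mL+mR=200/137 → advance +1; mR−mL=-17680/8357 → turn -1·90°
n=2: pose=(-1,3,N); sL=100/137, sR=100/113; mL=18150/15481, mR=-50/113; mL+mR=100/137 → advance +1; mR−mL=-25000/15481 → turn -1·90°
n=3: pose=(-1,4,E); sL=200/333, sR=200/153; mL=7100/5661, mR=-100/153; mL+mR=200/333 → advance +1; mR−mL=-1200/629 → turn -1·90°
n=4: pose=(0,4,S); sL=50/49, sR=25/29; mL=4125/2842, mR=-25/58; mL+mR=50/49 → advance +1; mR−mL=-2675/1421 → turn -1·90°
n=5: pose=(0,3,W); sL=200/137, sR=40/61; mL=14940/8357, mR=-20/61; mL+mR=200/137 → advance +1; mR−mL=-17680/8357 → turn -1·90°
n=6: pose=(-1,3,N); sL=100/137, sR=100/113; mL=18150/15481, mR=-50/113; mL+mR=100/137 → advance +1; mR−mL=-25000/15481 → turn -1·90°
n=7: pose=(-1,4,E); sL=200/333, sR=200/153; mL=7100/5661, mR=-100/153; mL+mR=200/333 → advance +1; mR−mL=-1200/629 → turn -1·90°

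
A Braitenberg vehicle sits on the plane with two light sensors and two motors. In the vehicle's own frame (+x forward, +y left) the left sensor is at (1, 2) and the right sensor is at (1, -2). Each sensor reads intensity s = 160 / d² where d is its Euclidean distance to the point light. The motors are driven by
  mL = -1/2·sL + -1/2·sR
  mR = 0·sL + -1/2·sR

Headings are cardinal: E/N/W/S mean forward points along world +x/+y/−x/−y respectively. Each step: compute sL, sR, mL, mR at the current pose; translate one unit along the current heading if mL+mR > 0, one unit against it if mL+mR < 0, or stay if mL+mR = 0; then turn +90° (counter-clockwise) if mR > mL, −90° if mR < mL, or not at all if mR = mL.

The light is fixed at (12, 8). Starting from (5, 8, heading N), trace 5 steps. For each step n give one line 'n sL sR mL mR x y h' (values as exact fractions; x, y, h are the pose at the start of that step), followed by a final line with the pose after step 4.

n=0: pose=(5,8,N); sL=80/41, sR=80/13; mL=-2160/533, mR=-40/13; mL+mR=-3800/533 → advance -1; mR−mL=40/41 → turn +1·90°
n=1: pose=(5,7,W); sL=160/73, sR=32/13; mL=-2208/949, mR=-16/13; mL+mR=-3376/949 → advance -1; mR−mL=80/73 → turn +1·90°
n=2: pose=(6,7,S); sL=8, sR=40/17; mL=-88/17, mR=-20/17; mL+mR=-108/17 → advance -1; mR−mL=4 → turn +1·90°
n=3: pose=(6,8,E); sL=160/29, sR=160/29; mL=-160/29, mR=-80/29; mL+mR=-240/29 → advance -1; mR−mL=80/29 → turn +1·90°
n=4: pose=(5,8,N); sL=80/41, sR=80/13; mL=-2160/533, mR=-40/13; mL+mR=-3800/533 → advance -1; mR−mL=40/41 → turn +1·90°

0 80/41 80/13 -2160/533 -40/13 5 8 N
1 160/73 32/13 -2208/949 -16/13 5 7 W
2 8 40/17 -88/17 -20/17 6 7 S
3 160/29 160/29 -160/29 -80/29 6 8 E
4 80/41 80/13 -2160/533 -40/13 5 8 N
final 5 7 W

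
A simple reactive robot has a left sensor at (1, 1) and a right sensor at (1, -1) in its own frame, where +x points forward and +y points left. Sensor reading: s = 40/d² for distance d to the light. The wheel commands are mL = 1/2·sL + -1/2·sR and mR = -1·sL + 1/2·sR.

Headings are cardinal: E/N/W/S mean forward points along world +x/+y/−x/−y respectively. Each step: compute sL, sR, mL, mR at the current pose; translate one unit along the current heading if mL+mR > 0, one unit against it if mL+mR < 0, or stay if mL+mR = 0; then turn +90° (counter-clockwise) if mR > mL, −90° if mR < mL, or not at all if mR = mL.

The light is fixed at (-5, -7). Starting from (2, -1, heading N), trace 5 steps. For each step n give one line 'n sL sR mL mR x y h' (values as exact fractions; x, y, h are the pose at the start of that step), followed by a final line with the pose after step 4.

0 8/17 40/113 112/1921 -564/1921 2 -1 N
1 2/5 1/2 -1/20 -3/20 2 -2 E
2 8/13 40/41 -96/533 -68/533 1 -2 S
3 20/49 20/37 -120/1813 -250/1813 1 -1 E
4 40/61 40/41 -400/2501 -420/2501 0 -1 S
final 0 0 W

n=0: pose=(2,-1,N); sL=8/17, sR=40/113; mL=112/1921, mR=-564/1921; mL+mR=-4/17 → advance -1; mR−mL=-676/1921 → turn -1·90°
n=1: pose=(2,-2,E); sL=2/5, sR=1/2; mL=-1/20, mR=-3/20; mL+mR=-1/5 → advance -1; mR−mL=-1/10 → turn -1·90°
n=2: pose=(1,-2,S); sL=8/13, sR=40/41; mL=-96/533, mR=-68/533; mL+mR=-4/13 → advance -1; mR−mL=28/533 → turn +1·90°
n=3: pose=(1,-1,E); sL=20/49, sR=20/37; mL=-120/1813, mR=-250/1813; mL+mR=-10/49 → advance -1; mR−mL=-130/1813 → turn -1·90°
n=4: pose=(0,-1,S); sL=40/61, sR=40/41; mL=-400/2501, mR=-420/2501; mL+mR=-20/61 → advance -1; mR−mL=-20/2501 → turn -1·90°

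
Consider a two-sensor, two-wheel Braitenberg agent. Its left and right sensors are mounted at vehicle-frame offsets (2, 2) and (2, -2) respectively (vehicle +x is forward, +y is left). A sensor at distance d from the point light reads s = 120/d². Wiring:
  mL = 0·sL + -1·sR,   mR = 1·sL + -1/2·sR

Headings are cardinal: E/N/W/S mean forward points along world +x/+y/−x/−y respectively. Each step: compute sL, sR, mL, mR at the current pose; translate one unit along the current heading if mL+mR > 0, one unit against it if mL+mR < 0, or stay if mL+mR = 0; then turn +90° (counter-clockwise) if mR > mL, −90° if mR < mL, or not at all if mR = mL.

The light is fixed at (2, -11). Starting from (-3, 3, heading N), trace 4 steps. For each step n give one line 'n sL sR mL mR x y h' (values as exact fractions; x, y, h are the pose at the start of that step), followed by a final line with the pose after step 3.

n=0: pose=(-3,3,N); sL=24/61, sR=24/53; mL=-24/53, mR=540/3233; mL+mR=-924/3233 → advance -1; mR−mL=2004/3233 → turn +1·90°
n=1: pose=(-3,2,W); sL=12/17, sR=60/137; mL=-60/137, mR=1134/2329; mL+mR=114/2329 → advance +1; mR−mL=2154/2329 → turn +1·90°
n=2: pose=(-4,2,S); sL=120/137, sR=24/37; mL=-24/37, mR=2796/5069; mL+mR=-492/5069 → advance -1; mR−mL=6084/5069 → turn +1·90°
n=3: pose=(-4,3,E); sL=15/34, sR=3/4; mL=-3/4, mR=9/136; mL+mR=-93/136 → advance -1; mR−mL=111/136 → turn +1·90°

0 24/61 24/53 -24/53 540/3233 -3 3 N
1 12/17 60/137 -60/137 1134/2329 -3 2 W
2 120/137 24/37 -24/37 2796/5069 -4 2 S
3 15/34 3/4 -3/4 9/136 -4 3 E
final -5 3 N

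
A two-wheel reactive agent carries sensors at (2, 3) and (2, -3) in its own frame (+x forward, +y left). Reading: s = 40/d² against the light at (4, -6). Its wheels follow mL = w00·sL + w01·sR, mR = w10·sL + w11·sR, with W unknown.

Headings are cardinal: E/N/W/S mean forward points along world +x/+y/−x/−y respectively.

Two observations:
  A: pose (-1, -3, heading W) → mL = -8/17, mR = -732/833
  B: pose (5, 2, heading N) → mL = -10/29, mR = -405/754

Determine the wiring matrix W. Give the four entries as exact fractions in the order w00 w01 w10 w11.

0 -1 -1/2 -1

obs A: pose=(-1,-3,W) → sL=40/49, sR=8/17, mL=-8/17, mR=-732/833
obs B: pose=(5,2,N) → sL=5/13, sR=10/29, mL=-10/29, mR=-405/754
sensor matrix S = [[40/49, 8/17], [5/13, 10/29]]; det S = 31560/314041
solve [mL_A; mL_B] = S·[w00; w01] and [mR_A; mR_B] = S·[w10; w11]:
  w00 = 0, w01 = -1, w10 = -1/2, w11 = -1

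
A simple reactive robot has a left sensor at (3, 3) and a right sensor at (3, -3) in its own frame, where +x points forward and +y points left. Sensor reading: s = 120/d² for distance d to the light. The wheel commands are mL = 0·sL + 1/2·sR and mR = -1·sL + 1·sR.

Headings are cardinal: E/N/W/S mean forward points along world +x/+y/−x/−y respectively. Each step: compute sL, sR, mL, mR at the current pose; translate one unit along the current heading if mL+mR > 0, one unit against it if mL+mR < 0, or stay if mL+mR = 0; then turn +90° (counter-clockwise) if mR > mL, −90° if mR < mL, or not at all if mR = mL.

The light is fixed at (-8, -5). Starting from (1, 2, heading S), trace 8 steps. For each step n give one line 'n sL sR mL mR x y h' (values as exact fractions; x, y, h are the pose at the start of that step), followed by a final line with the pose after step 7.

n=0: pose=(1,2,S); sL=3/4, sR=30/13; mL=15/13, mR=81/52; mL+mR=141/52 → advance +1; mR−mL=21/52 → turn +1·90°
n=1: pose=(1,1,E); sL=8/15, sR=40/51; mL=20/51, mR=64/255; mL+mR=164/255 → advance +1; mR−mL=-12/85 → turn -1·90°
n=2: pose=(2,1,S); sL=60/89, sR=60/29; mL=30/29, mR=3600/2581; mL+mR=6270/2581 → advance +1; mR−mL=930/2581 → turn +1·90°
n=3: pose=(2,0,E); sL=120/233, sR=120/173; mL=60/173, mR=7200/40309; mL+mR=21180/40309 → advance +1; mR−mL=-6780/40309 → turn -1·90°
n=4: pose=(3,0,S); sL=3/5, sR=30/17; mL=15/17, mR=99/85; mL+mR=174/85 → advance +1; mR−mL=24/85 → turn +1·90°
n=5: pose=(3,-1,E); sL=24/49, sR=120/197; mL=60/197, mR=1152/9653; mL+mR=4092/9653 → advance +1; mR−mL=-1788/9653 → turn -1·90°
n=6: pose=(4,-1,S); sL=60/113, sR=60/41; mL=30/41, mR=4320/4633; mL+mR=7710/4633 → advance +1; mR−mL=930/4633 → turn +1·90°
n=7: pose=(4,-2,E); sL=40/87, sR=8/15; mL=4/15, mR=32/435; mL+mR=148/435 → advance +1; mR−mL=-28/145 → turn -1·90°

0 3/4 30/13 15/13 81/52 1 2 S
1 8/15 40/51 20/51 64/255 1 1 E
2 60/89 60/29 30/29 3600/2581 2 1 S
3 120/233 120/173 60/173 7200/40309 2 0 E
4 3/5 30/17 15/17 99/85 3 0 S
5 24/49 120/197 60/197 1152/9653 3 -1 E
6 60/113 60/41 30/41 4320/4633 4 -1 S
7 40/87 8/15 4/15 32/435 4 -2 E
final 5 -2 S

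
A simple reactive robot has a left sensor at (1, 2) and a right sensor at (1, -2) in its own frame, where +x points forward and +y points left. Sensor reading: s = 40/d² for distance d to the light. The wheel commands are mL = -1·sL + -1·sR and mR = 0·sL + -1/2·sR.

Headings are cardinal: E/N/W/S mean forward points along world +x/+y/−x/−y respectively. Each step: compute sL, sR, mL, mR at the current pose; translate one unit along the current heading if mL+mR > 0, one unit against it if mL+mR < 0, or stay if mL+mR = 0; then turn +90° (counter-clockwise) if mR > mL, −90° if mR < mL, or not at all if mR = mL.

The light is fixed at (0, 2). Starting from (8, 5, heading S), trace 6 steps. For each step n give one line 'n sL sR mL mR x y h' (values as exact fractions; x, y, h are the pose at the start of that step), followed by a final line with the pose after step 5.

0 5/13 1 -18/13 -1/2 8 5 S
1 40/117 8/17 -1616/1989 -4/17 8 6 E
2 4/5 20/53 -312/265 -10/53 7 6 N
3 40/37 40/61 -3920/2257 -20/61 7 5 W
4 5/13 1 -18/13 -1/2 8 5 S
5 40/117 8/17 -1616/1989 -4/17 8 6 E
final 7 6 N

n=0: pose=(8,5,S); sL=5/13, sR=1; mL=-18/13, mR=-1/2; mL+mR=-49/26 → advance -1; mR−mL=23/26 → turn +1·90°
n=1: pose=(8,6,E); sL=40/117, sR=8/17; mL=-1616/1989, mR=-4/17; mL+mR=-2084/1989 → advance -1; mR−mL=1148/1989 → turn +1·90°
n=2: pose=(7,6,N); sL=4/5, sR=20/53; mL=-312/265, mR=-10/53; mL+mR=-362/265 → advance -1; mR−mL=262/265 → turn +1·90°
n=3: pose=(7,5,W); sL=40/37, sR=40/61; mL=-3920/2257, mR=-20/61; mL+mR=-4660/2257 → advance -1; mR−mL=3180/2257 → turn +1·90°
n=4: pose=(8,5,S); sL=5/13, sR=1; mL=-18/13, mR=-1/2; mL+mR=-49/26 → advance -1; mR−mL=23/26 → turn +1·90°
n=5: pose=(8,6,E); sL=40/117, sR=8/17; mL=-1616/1989, mR=-4/17; mL+mR=-2084/1989 → advance -1; mR−mL=1148/1989 → turn +1·90°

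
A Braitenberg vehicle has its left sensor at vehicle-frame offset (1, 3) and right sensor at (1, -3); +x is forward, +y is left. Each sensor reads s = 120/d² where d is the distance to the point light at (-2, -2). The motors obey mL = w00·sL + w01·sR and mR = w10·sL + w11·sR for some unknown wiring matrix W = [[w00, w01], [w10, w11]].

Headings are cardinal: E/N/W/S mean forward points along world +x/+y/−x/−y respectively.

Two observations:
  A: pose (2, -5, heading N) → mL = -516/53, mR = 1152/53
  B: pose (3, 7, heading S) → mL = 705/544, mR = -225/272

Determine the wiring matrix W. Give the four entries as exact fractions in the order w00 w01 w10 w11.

obs A: pose=(2,-5,N) → sL=24, sR=120/53, mL=-516/53, mR=1152/53
obs B: pose=(3,7,S) → sL=15/16, sR=30/17, mL=705/544, mR=-225/272
sensor matrix S = [[24, 120/53], [15/16, 30/17]]; det S = 72495/1802
solve [mL_A; mL_B] = S·[w00; w01] and [mR_A; mR_B] = S·[w10; w11]:
  w00 = -1/2, w01 = 1, w10 = 1, w11 = -1

-1/2 1 1 -1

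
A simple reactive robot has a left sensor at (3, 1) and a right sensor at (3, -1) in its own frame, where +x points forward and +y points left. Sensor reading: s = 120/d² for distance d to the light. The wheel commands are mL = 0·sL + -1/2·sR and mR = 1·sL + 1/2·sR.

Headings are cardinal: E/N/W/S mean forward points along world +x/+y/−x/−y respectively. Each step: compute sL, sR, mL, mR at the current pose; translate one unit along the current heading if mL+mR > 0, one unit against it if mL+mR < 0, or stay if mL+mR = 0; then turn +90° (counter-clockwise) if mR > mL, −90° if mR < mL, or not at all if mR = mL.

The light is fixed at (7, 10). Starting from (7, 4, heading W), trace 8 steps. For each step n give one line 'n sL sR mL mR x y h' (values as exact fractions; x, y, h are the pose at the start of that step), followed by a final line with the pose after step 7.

n=0: pose=(7,4,W); sL=60/29, sR=60/17; mL=-30/17, mR=1890/493; mL+mR=60/29 → advance +1; mR−mL=2760/493 → turn +1·90°
n=1: pose=(6,4,S); sL=40/27, sR=24/17; mL=-12/17, mR=1004/459; mL+mR=40/27 → advance +1; mR−mL=1328/459 → turn +1·90°
n=2: pose=(6,3,E); sL=3, sR=30/17; mL=-15/17, mR=66/17; mL+mR=3 → advance +1; mR−mL=81/17 → turn +1·90°
n=3: pose=(7,3,N); sL=120/17, sR=120/17; mL=-60/17, mR=180/17; mL+mR=120/17 → advance +1; mR−mL=240/17 → turn +1·90°
n=4: pose=(7,4,W); sL=60/29, sR=60/17; mL=-30/17, mR=1890/493; mL+mR=60/29 → advance +1; mR−mL=2760/493 → turn +1·90°
n=5: pose=(6,4,S); sL=40/27, sR=24/17; mL=-12/17, mR=1004/459; mL+mR=40/27 → advance +1; mR−mL=1328/459 → turn +1·90°
n=6: pose=(6,3,E); sL=3, sR=30/17; mL=-15/17, mR=66/17; mL+mR=3 → advance +1; mR−mL=81/17 → turn +1·90°
n=7: pose=(7,3,N); sL=120/17, sR=120/17; mL=-60/17, mR=180/17; mL+mR=120/17 → advance +1; mR−mL=240/17 → turn +1·90°

0 60/29 60/17 -30/17 1890/493 7 4 W
1 40/27 24/17 -12/17 1004/459 6 4 S
2 3 30/17 -15/17 66/17 6 3 E
3 120/17 120/17 -60/17 180/17 7 3 N
4 60/29 60/17 -30/17 1890/493 7 4 W
5 40/27 24/17 -12/17 1004/459 6 4 S
6 3 30/17 -15/17 66/17 6 3 E
7 120/17 120/17 -60/17 180/17 7 3 N
final 7 4 W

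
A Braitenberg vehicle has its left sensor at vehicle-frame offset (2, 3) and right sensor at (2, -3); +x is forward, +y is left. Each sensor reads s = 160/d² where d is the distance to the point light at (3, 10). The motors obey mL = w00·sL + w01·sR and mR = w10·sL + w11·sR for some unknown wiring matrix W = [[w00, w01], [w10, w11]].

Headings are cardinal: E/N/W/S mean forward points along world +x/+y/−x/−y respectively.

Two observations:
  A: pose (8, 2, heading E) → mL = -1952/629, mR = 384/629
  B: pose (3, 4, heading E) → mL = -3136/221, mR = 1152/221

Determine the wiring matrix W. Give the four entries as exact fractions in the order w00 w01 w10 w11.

-1 -1 1/2 -1/2

obs A: pose=(8,2,E) → sL=80/37, sR=16/17, mL=-1952/629, mR=384/629
obs B: pose=(3,4,E) → sL=160/13, sR=32/17, mL=-3136/221, mR=1152/221
sensor matrix S = [[80/37, 16/17], [160/13, 32/17]]; det S = -61440/8177
solve [mL_A; mL_B] = S·[w00; w01] and [mR_A; mR_B] = S·[w10; w11]:
  w00 = -1, w01 = -1, w10 = 1/2, w11 = -1/2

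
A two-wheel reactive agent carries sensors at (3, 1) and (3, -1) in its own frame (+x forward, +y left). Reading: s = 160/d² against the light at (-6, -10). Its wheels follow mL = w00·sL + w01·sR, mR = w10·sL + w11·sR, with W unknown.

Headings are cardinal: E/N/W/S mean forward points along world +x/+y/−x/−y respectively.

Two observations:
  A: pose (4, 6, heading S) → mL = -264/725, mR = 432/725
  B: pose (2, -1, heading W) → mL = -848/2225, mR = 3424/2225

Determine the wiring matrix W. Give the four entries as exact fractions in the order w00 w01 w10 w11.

obs A: pose=(4,6,S) → sL=16/29, sR=16/25, mL=-264/725, mR=432/725
obs B: pose=(2,-1,W) → sL=160/89, sR=32/25, mL=-848/2225, mR=3424/2225
sensor matrix S = [[16/29, 16/25], [160/89, 32/25]]; det S = -28672/64525
solve [mL_A; mL_B] = S·[w00; w01] and [mR_A; mR_B] = S·[w10; w11]:
  w00 = 1/2, w01 = -1, w10 = 1/2, w11 = 1/2

1/2 -1 1/2 1/2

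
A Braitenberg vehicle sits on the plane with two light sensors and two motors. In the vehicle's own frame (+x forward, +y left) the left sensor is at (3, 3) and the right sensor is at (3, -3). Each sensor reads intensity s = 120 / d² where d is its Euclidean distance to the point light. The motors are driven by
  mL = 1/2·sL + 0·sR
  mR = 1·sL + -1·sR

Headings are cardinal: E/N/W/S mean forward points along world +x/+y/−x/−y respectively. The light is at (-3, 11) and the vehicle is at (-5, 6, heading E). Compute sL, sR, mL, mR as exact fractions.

24 24/13 12 288/13

left sensor world pos  = (-2, 9); dL² = 5
right sensor world pos = (-2, 3); dR² = 65
sL = 120/5 = 24
sR = 120/65 = 24/13
mL = 1/2·sL + 0·sR = 12
mR = 1·sL + -1·sR = 288/13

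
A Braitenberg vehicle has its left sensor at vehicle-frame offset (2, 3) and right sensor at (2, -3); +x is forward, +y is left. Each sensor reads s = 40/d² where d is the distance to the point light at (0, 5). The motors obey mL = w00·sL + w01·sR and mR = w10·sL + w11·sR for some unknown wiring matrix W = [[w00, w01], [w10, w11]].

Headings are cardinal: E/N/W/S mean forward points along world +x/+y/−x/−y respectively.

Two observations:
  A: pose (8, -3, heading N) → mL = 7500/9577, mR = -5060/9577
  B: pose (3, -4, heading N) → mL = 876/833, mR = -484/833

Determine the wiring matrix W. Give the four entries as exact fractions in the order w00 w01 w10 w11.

obs A: pose=(8,-3,N) → sL=40/61, sR=40/157, mL=7500/9577, mR=-5060/9577
obs B: pose=(3,-4,N) → sL=40/49, sR=8/17, mL=876/833, mR=-484/833
sensor matrix S = [[40/61, 40/157], [40/49, 8/17]]; det S = 802560/7977641
solve [mL_A; mL_B] = S·[w00; w01] and [mR_A; mR_B] = S·[w10; w11]:
  w00 = 1, w01 = 1/2, w10 = -1, w11 = 1/2

1 1/2 -1 1/2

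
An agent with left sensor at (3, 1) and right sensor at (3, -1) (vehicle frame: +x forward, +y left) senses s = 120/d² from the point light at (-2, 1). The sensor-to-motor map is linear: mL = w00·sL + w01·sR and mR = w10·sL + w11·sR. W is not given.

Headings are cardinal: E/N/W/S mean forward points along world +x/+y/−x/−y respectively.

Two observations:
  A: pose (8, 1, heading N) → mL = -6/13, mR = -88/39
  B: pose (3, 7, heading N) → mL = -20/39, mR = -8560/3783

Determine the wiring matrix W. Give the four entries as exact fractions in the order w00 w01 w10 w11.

obs A: pose=(8,1,N) → sL=4/3, sR=12/13, mL=-6/13, mR=-88/39
obs B: pose=(3,7,N) → sL=120/97, sR=40/39, mL=-20/39, mR=-8560/3783
sensor matrix S = [[4/3, 12/13], [120/97, 40/39]]; det S = 2560/11349
solve [mL_A; mL_B] = S·[w00; w01] and [mR_A; mR_B] = S·[w10; w11]:
  w00 = 0, w01 = -1/2, w10 = -1, w11 = -1

0 -1/2 -1 -1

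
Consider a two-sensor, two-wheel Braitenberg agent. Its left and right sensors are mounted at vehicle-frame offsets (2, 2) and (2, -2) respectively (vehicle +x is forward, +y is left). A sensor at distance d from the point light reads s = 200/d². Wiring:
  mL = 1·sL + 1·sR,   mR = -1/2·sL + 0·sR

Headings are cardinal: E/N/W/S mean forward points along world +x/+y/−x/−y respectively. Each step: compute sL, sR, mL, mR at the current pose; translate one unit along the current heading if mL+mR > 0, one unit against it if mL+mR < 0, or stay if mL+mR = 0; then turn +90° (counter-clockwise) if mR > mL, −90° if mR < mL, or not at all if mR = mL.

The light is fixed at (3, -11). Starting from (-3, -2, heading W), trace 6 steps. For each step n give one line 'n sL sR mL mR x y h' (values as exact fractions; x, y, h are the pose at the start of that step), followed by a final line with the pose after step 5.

0 200/113 40/37 11920/4181 -100/113 -3 -2 W
1 100/101 100/73 17400/7373 -50/101 -4 -2 N
2 200/169 200/89 51600/15041 -100/169 -4 -1 E
3 5/2 25/16 65/16 -5/4 -3 -1 S
4 200/113 40/37 11920/4181 -100/113 -3 -2 W
5 100/101 100/73 17400/7373 -50/101 -4 -2 N
final -4 -1 E

n=0: pose=(-3,-2,W); sL=200/113, sR=40/37; mL=11920/4181, mR=-100/113; mL+mR=8220/4181 → advance +1; mR−mL=-15620/4181 → turn -1·90°
n=1: pose=(-4,-2,N); sL=100/101, sR=100/73; mL=17400/7373, mR=-50/101; mL+mR=13750/7373 → advance +1; mR−mL=-21050/7373 → turn -1·90°
n=2: pose=(-4,-1,E); sL=200/169, sR=200/89; mL=51600/15041, mR=-100/169; mL+mR=42700/15041 → advance +1; mR−mL=-60500/15041 → turn -1·90°
n=3: pose=(-3,-1,S); sL=5/2, sR=25/16; mL=65/16, mR=-5/4; mL+mR=45/16 → advance +1; mR−mL=-85/16 → turn -1·90°
n=4: pose=(-3,-2,W); sL=200/113, sR=40/37; mL=11920/4181, mR=-100/113; mL+mR=8220/4181 → advance +1; mR−mL=-15620/4181 → turn -1·90°
n=5: pose=(-4,-2,N); sL=100/101, sR=100/73; mL=17400/7373, mR=-50/101; mL+mR=13750/7373 → advance +1; mR−mL=-21050/7373 → turn -1·90°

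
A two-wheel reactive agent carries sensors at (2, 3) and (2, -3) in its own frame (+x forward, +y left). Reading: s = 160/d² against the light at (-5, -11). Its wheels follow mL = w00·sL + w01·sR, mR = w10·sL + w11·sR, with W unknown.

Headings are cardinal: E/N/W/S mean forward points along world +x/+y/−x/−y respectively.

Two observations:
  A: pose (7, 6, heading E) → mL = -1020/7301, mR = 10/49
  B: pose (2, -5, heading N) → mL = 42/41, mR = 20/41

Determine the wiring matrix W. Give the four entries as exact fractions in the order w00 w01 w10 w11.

1 -1 0 1/2

obs A: pose=(7,6,E) → sL=40/149, sR=20/49, mL=-1020/7301, mR=10/49
obs B: pose=(2,-5,N) → sL=2, sR=40/41, mL=42/41, mR=20/41
sensor matrix S = [[40/149, 20/49], [2, 40/41]]; det S = -165960/299341
solve [mL_A; mL_B] = S·[w00; w01] and [mR_A; mR_B] = S·[w10; w11]:
  w00 = 1, w01 = -1, w10 = 0, w11 = 1/2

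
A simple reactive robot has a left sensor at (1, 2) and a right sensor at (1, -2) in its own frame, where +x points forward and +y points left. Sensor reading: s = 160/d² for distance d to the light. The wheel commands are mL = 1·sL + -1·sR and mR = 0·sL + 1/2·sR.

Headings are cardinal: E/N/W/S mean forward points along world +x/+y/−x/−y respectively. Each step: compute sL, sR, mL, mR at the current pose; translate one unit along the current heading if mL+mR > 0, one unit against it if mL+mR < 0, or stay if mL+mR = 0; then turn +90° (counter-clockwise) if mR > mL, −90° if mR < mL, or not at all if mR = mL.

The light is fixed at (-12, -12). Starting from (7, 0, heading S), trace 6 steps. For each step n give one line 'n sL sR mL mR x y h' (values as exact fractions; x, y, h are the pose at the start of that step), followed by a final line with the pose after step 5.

n=0: pose=(7,0,S); sL=80/281, sR=16/41; mL=-1216/11521, mR=8/41; mL+mR=1032/11521 → advance +1; mR−mL=3464/11521 → turn +1·90°
n=1: pose=(7,-1,E); sL=160/569, sR=160/481; mL=-14080/273689, mR=80/481; mL+mR=31440/273689 → advance +1; mR−mL=59600/273689 → turn +1·90°
n=2: pose=(8,-1,N); sL=40/117, sR=40/157; mL=1600/18369, mR=20/157; mL+mR=3940/18369 → advance +1; mR−mL=740/18369 → turn +1·90°
n=3: pose=(8,0,W); sL=160/461, sR=160/557; mL=15360/256777, mR=80/557; mL+mR=52240/256777 → advance +1; mR−mL=21520/256777 → turn +1·90°
n=4: pose=(7,0,S); sL=80/281, sR=16/41; mL=-1216/11521, mR=8/41; mL+mR=1032/11521 → advance +1; mR−mL=3464/11521 → turn +1·90°
n=5: pose=(7,-1,E); sL=160/569, sR=160/481; mL=-14080/273689, mR=80/481; mL+mR=31440/273689 → advance +1; mR−mL=59600/273689 → turn +1·90°

0 80/281 16/41 -1216/11521 8/41 7 0 S
1 160/569 160/481 -14080/273689 80/481 7 -1 E
2 40/117 40/157 1600/18369 20/157 8 -1 N
3 160/461 160/557 15360/256777 80/557 8 0 W
4 80/281 16/41 -1216/11521 8/41 7 0 S
5 160/569 160/481 -14080/273689 80/481 7 -1 E
final 8 -1 N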